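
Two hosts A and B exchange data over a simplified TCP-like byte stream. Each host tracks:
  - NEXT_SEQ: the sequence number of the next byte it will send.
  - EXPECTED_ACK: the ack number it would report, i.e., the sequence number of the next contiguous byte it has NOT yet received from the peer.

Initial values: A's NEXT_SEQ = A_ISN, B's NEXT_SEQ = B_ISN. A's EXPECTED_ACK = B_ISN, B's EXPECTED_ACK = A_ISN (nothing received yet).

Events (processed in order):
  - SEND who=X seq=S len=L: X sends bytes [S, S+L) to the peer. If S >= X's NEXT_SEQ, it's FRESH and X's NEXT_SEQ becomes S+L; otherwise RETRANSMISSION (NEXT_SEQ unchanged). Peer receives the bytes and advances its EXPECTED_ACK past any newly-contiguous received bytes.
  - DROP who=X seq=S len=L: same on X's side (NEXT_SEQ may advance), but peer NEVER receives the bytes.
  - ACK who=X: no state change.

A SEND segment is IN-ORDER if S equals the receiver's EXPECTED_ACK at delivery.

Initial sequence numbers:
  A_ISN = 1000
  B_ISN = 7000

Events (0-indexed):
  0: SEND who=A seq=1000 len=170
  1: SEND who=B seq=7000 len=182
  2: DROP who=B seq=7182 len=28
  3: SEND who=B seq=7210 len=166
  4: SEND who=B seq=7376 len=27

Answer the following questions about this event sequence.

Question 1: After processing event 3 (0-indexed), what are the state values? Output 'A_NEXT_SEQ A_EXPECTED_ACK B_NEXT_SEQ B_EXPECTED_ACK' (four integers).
After event 0: A_seq=1170 A_ack=7000 B_seq=7000 B_ack=1170
After event 1: A_seq=1170 A_ack=7182 B_seq=7182 B_ack=1170
After event 2: A_seq=1170 A_ack=7182 B_seq=7210 B_ack=1170
After event 3: A_seq=1170 A_ack=7182 B_seq=7376 B_ack=1170

1170 7182 7376 1170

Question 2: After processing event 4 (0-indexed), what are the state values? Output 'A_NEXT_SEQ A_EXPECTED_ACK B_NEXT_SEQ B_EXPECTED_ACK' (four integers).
After event 0: A_seq=1170 A_ack=7000 B_seq=7000 B_ack=1170
After event 1: A_seq=1170 A_ack=7182 B_seq=7182 B_ack=1170
After event 2: A_seq=1170 A_ack=7182 B_seq=7210 B_ack=1170
After event 3: A_seq=1170 A_ack=7182 B_seq=7376 B_ack=1170
After event 4: A_seq=1170 A_ack=7182 B_seq=7403 B_ack=1170

1170 7182 7403 1170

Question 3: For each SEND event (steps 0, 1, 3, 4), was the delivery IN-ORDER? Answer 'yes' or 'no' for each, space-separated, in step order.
Answer: yes yes no no

Derivation:
Step 0: SEND seq=1000 -> in-order
Step 1: SEND seq=7000 -> in-order
Step 3: SEND seq=7210 -> out-of-order
Step 4: SEND seq=7376 -> out-of-order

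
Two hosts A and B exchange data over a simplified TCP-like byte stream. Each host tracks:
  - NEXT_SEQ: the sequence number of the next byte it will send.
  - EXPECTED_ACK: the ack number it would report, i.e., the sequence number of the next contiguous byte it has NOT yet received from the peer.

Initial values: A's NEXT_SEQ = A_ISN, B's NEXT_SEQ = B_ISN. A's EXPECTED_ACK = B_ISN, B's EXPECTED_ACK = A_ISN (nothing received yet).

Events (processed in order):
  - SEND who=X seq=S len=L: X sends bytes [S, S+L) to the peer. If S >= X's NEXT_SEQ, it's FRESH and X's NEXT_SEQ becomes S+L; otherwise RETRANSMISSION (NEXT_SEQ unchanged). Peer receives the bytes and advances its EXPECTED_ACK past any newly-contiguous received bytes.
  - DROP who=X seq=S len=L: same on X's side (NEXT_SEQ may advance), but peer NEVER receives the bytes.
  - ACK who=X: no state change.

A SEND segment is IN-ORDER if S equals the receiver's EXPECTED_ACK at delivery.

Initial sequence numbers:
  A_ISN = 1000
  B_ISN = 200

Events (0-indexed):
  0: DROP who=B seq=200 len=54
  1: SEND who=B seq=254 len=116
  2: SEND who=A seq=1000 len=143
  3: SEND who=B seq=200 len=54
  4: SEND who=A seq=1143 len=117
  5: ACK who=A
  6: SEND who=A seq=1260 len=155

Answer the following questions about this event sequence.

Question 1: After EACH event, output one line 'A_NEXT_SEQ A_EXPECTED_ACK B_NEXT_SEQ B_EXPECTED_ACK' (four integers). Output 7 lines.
1000 200 254 1000
1000 200 370 1000
1143 200 370 1143
1143 370 370 1143
1260 370 370 1260
1260 370 370 1260
1415 370 370 1415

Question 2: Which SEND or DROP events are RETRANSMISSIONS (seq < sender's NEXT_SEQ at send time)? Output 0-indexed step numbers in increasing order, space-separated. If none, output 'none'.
Step 0: DROP seq=200 -> fresh
Step 1: SEND seq=254 -> fresh
Step 2: SEND seq=1000 -> fresh
Step 3: SEND seq=200 -> retransmit
Step 4: SEND seq=1143 -> fresh
Step 6: SEND seq=1260 -> fresh

Answer: 3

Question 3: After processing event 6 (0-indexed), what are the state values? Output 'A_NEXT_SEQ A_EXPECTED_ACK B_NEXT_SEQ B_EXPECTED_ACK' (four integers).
After event 0: A_seq=1000 A_ack=200 B_seq=254 B_ack=1000
After event 1: A_seq=1000 A_ack=200 B_seq=370 B_ack=1000
After event 2: A_seq=1143 A_ack=200 B_seq=370 B_ack=1143
After event 3: A_seq=1143 A_ack=370 B_seq=370 B_ack=1143
After event 4: A_seq=1260 A_ack=370 B_seq=370 B_ack=1260
After event 5: A_seq=1260 A_ack=370 B_seq=370 B_ack=1260
After event 6: A_seq=1415 A_ack=370 B_seq=370 B_ack=1415

1415 370 370 1415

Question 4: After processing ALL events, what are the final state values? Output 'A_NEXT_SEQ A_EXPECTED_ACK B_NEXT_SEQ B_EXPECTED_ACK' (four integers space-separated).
Answer: 1415 370 370 1415

Derivation:
After event 0: A_seq=1000 A_ack=200 B_seq=254 B_ack=1000
After event 1: A_seq=1000 A_ack=200 B_seq=370 B_ack=1000
After event 2: A_seq=1143 A_ack=200 B_seq=370 B_ack=1143
After event 3: A_seq=1143 A_ack=370 B_seq=370 B_ack=1143
After event 4: A_seq=1260 A_ack=370 B_seq=370 B_ack=1260
After event 5: A_seq=1260 A_ack=370 B_seq=370 B_ack=1260
After event 6: A_seq=1415 A_ack=370 B_seq=370 B_ack=1415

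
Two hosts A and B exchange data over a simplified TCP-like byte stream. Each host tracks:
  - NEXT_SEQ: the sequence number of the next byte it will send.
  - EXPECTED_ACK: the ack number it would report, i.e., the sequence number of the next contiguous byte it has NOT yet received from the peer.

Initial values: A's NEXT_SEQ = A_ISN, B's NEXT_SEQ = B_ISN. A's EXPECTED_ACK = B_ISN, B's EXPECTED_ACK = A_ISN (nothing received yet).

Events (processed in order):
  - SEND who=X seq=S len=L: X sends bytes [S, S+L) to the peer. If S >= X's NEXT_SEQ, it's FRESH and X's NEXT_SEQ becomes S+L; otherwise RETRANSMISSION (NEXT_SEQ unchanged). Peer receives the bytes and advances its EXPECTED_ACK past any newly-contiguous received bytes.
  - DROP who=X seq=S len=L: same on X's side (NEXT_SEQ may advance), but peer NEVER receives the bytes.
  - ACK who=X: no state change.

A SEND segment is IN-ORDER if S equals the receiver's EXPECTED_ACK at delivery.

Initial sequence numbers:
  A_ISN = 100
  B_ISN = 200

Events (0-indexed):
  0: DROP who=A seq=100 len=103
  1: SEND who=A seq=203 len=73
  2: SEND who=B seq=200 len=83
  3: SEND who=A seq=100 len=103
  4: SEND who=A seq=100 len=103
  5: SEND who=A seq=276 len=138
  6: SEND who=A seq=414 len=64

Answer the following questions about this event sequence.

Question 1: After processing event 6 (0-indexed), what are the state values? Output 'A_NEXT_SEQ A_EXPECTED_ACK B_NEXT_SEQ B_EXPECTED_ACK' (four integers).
After event 0: A_seq=203 A_ack=200 B_seq=200 B_ack=100
After event 1: A_seq=276 A_ack=200 B_seq=200 B_ack=100
After event 2: A_seq=276 A_ack=283 B_seq=283 B_ack=100
After event 3: A_seq=276 A_ack=283 B_seq=283 B_ack=276
After event 4: A_seq=276 A_ack=283 B_seq=283 B_ack=276
After event 5: A_seq=414 A_ack=283 B_seq=283 B_ack=414
After event 6: A_seq=478 A_ack=283 B_seq=283 B_ack=478

478 283 283 478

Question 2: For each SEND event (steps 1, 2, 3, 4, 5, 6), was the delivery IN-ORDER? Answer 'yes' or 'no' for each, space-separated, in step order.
Answer: no yes yes no yes yes

Derivation:
Step 1: SEND seq=203 -> out-of-order
Step 2: SEND seq=200 -> in-order
Step 3: SEND seq=100 -> in-order
Step 4: SEND seq=100 -> out-of-order
Step 5: SEND seq=276 -> in-order
Step 6: SEND seq=414 -> in-order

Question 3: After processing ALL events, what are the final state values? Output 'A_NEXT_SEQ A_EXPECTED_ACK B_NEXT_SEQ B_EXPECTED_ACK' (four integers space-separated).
After event 0: A_seq=203 A_ack=200 B_seq=200 B_ack=100
After event 1: A_seq=276 A_ack=200 B_seq=200 B_ack=100
After event 2: A_seq=276 A_ack=283 B_seq=283 B_ack=100
After event 3: A_seq=276 A_ack=283 B_seq=283 B_ack=276
After event 4: A_seq=276 A_ack=283 B_seq=283 B_ack=276
After event 5: A_seq=414 A_ack=283 B_seq=283 B_ack=414
After event 6: A_seq=478 A_ack=283 B_seq=283 B_ack=478

Answer: 478 283 283 478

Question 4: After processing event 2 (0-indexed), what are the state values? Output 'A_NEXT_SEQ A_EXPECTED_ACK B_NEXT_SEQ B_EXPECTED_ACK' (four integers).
After event 0: A_seq=203 A_ack=200 B_seq=200 B_ack=100
After event 1: A_seq=276 A_ack=200 B_seq=200 B_ack=100
After event 2: A_seq=276 A_ack=283 B_seq=283 B_ack=100

276 283 283 100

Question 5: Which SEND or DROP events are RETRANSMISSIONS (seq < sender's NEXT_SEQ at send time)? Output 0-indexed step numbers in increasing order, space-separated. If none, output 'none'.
Step 0: DROP seq=100 -> fresh
Step 1: SEND seq=203 -> fresh
Step 2: SEND seq=200 -> fresh
Step 3: SEND seq=100 -> retransmit
Step 4: SEND seq=100 -> retransmit
Step 5: SEND seq=276 -> fresh
Step 6: SEND seq=414 -> fresh

Answer: 3 4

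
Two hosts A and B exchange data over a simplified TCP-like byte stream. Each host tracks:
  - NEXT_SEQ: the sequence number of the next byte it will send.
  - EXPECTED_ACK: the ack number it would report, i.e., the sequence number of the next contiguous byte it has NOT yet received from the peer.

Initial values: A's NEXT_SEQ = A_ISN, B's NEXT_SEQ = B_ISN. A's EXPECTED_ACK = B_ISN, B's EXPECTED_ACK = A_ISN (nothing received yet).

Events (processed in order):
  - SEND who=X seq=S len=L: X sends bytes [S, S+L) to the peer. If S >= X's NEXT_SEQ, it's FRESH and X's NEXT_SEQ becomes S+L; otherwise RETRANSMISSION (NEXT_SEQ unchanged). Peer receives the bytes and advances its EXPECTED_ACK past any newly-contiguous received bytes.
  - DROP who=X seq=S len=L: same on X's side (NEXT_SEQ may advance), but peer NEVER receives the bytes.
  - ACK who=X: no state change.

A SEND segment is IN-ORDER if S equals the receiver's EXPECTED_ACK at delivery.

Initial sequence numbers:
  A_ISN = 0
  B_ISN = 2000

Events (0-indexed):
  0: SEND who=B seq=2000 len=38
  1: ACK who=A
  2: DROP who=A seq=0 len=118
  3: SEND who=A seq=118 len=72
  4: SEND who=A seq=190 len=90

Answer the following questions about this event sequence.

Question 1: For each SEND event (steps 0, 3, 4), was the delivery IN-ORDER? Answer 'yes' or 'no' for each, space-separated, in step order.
Step 0: SEND seq=2000 -> in-order
Step 3: SEND seq=118 -> out-of-order
Step 4: SEND seq=190 -> out-of-order

Answer: yes no no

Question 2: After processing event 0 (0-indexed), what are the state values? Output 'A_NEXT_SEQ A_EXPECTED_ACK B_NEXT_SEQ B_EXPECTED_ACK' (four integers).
After event 0: A_seq=0 A_ack=2038 B_seq=2038 B_ack=0

0 2038 2038 0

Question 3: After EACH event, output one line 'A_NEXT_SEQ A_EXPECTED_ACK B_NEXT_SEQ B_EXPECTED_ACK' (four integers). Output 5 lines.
0 2038 2038 0
0 2038 2038 0
118 2038 2038 0
190 2038 2038 0
280 2038 2038 0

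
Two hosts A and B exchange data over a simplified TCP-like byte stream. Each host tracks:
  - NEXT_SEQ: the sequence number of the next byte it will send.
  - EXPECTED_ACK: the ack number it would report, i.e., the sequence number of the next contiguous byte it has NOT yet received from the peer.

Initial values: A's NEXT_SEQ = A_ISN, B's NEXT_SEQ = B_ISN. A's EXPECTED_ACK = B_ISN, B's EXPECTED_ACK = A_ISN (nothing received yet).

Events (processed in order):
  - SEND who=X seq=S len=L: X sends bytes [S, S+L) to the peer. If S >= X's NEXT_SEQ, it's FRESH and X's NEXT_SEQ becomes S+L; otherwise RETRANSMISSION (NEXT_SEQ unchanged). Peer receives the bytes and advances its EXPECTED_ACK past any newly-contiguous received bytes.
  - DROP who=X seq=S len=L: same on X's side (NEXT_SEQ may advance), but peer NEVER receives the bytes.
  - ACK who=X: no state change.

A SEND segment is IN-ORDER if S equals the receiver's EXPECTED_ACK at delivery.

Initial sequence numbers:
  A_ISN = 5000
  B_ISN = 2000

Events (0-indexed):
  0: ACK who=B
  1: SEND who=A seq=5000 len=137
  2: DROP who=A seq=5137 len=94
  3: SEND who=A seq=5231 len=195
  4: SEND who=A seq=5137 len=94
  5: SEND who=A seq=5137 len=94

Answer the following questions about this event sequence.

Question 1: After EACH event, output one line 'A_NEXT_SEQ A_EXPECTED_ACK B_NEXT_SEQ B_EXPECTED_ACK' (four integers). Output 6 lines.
5000 2000 2000 5000
5137 2000 2000 5137
5231 2000 2000 5137
5426 2000 2000 5137
5426 2000 2000 5426
5426 2000 2000 5426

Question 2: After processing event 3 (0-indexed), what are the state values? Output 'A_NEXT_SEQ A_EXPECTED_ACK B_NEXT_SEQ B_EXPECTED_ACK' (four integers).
After event 0: A_seq=5000 A_ack=2000 B_seq=2000 B_ack=5000
After event 1: A_seq=5137 A_ack=2000 B_seq=2000 B_ack=5137
After event 2: A_seq=5231 A_ack=2000 B_seq=2000 B_ack=5137
After event 3: A_seq=5426 A_ack=2000 B_seq=2000 B_ack=5137

5426 2000 2000 5137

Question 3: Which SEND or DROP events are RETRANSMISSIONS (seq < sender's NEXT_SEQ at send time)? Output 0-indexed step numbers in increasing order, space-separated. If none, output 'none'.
Answer: 4 5

Derivation:
Step 1: SEND seq=5000 -> fresh
Step 2: DROP seq=5137 -> fresh
Step 3: SEND seq=5231 -> fresh
Step 4: SEND seq=5137 -> retransmit
Step 5: SEND seq=5137 -> retransmit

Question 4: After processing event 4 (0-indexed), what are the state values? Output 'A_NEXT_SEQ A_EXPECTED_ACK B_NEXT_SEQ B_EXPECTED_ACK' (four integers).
After event 0: A_seq=5000 A_ack=2000 B_seq=2000 B_ack=5000
After event 1: A_seq=5137 A_ack=2000 B_seq=2000 B_ack=5137
After event 2: A_seq=5231 A_ack=2000 B_seq=2000 B_ack=5137
After event 3: A_seq=5426 A_ack=2000 B_seq=2000 B_ack=5137
After event 4: A_seq=5426 A_ack=2000 B_seq=2000 B_ack=5426

5426 2000 2000 5426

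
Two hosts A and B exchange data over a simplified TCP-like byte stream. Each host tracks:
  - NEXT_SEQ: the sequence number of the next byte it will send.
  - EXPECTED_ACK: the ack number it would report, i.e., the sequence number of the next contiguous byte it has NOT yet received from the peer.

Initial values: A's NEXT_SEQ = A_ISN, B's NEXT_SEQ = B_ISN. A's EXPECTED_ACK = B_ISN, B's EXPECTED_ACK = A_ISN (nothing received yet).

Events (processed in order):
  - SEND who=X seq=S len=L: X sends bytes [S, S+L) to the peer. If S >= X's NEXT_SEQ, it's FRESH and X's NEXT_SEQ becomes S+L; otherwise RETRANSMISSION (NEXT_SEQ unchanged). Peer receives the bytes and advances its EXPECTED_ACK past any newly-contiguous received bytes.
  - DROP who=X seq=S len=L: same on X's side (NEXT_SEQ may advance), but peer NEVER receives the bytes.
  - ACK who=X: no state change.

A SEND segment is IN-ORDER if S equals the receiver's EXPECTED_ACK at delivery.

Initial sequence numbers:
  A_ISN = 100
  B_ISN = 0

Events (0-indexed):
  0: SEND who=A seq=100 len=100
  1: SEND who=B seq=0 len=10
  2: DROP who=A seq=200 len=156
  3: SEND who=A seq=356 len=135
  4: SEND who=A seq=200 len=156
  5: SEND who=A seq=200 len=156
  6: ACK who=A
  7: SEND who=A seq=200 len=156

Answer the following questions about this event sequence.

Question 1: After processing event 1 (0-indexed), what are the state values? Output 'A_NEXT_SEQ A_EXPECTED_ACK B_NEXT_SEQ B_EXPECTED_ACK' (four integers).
After event 0: A_seq=200 A_ack=0 B_seq=0 B_ack=200
After event 1: A_seq=200 A_ack=10 B_seq=10 B_ack=200

200 10 10 200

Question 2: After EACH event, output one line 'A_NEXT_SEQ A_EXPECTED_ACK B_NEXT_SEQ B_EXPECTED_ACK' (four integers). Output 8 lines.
200 0 0 200
200 10 10 200
356 10 10 200
491 10 10 200
491 10 10 491
491 10 10 491
491 10 10 491
491 10 10 491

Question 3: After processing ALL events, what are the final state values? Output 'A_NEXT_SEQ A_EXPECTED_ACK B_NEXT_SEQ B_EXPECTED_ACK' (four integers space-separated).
After event 0: A_seq=200 A_ack=0 B_seq=0 B_ack=200
After event 1: A_seq=200 A_ack=10 B_seq=10 B_ack=200
After event 2: A_seq=356 A_ack=10 B_seq=10 B_ack=200
After event 3: A_seq=491 A_ack=10 B_seq=10 B_ack=200
After event 4: A_seq=491 A_ack=10 B_seq=10 B_ack=491
After event 5: A_seq=491 A_ack=10 B_seq=10 B_ack=491
After event 6: A_seq=491 A_ack=10 B_seq=10 B_ack=491
After event 7: A_seq=491 A_ack=10 B_seq=10 B_ack=491

Answer: 491 10 10 491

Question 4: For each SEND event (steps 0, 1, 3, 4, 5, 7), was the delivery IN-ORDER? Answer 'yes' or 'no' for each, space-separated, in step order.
Step 0: SEND seq=100 -> in-order
Step 1: SEND seq=0 -> in-order
Step 3: SEND seq=356 -> out-of-order
Step 4: SEND seq=200 -> in-order
Step 5: SEND seq=200 -> out-of-order
Step 7: SEND seq=200 -> out-of-order

Answer: yes yes no yes no no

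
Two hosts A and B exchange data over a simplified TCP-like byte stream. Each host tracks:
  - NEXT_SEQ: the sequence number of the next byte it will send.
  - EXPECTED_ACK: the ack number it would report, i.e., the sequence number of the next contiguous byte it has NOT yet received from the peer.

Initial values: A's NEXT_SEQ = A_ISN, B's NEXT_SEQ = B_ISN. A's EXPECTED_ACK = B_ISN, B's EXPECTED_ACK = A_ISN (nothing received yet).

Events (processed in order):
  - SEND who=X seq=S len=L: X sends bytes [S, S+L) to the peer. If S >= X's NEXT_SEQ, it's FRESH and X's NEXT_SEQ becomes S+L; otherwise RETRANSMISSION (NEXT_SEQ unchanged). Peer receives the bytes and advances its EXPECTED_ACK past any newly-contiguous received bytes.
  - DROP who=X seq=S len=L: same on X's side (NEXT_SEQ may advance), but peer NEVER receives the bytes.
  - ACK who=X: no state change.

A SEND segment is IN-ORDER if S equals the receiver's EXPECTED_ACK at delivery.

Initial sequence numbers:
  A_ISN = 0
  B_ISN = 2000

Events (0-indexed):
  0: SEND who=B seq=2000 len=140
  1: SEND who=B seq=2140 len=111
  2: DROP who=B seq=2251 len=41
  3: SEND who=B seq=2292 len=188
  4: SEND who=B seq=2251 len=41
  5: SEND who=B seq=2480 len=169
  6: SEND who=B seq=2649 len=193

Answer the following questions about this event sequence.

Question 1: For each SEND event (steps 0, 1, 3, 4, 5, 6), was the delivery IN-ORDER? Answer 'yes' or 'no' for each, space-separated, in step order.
Step 0: SEND seq=2000 -> in-order
Step 1: SEND seq=2140 -> in-order
Step 3: SEND seq=2292 -> out-of-order
Step 4: SEND seq=2251 -> in-order
Step 5: SEND seq=2480 -> in-order
Step 6: SEND seq=2649 -> in-order

Answer: yes yes no yes yes yes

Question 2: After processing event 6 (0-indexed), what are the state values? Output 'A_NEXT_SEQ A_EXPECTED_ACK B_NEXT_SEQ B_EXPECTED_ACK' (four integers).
After event 0: A_seq=0 A_ack=2140 B_seq=2140 B_ack=0
After event 1: A_seq=0 A_ack=2251 B_seq=2251 B_ack=0
After event 2: A_seq=0 A_ack=2251 B_seq=2292 B_ack=0
After event 3: A_seq=0 A_ack=2251 B_seq=2480 B_ack=0
After event 4: A_seq=0 A_ack=2480 B_seq=2480 B_ack=0
After event 5: A_seq=0 A_ack=2649 B_seq=2649 B_ack=0
After event 6: A_seq=0 A_ack=2842 B_seq=2842 B_ack=0

0 2842 2842 0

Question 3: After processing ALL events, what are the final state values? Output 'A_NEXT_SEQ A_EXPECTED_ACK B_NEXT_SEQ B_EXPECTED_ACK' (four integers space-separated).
After event 0: A_seq=0 A_ack=2140 B_seq=2140 B_ack=0
After event 1: A_seq=0 A_ack=2251 B_seq=2251 B_ack=0
After event 2: A_seq=0 A_ack=2251 B_seq=2292 B_ack=0
After event 3: A_seq=0 A_ack=2251 B_seq=2480 B_ack=0
After event 4: A_seq=0 A_ack=2480 B_seq=2480 B_ack=0
After event 5: A_seq=0 A_ack=2649 B_seq=2649 B_ack=0
After event 6: A_seq=0 A_ack=2842 B_seq=2842 B_ack=0

Answer: 0 2842 2842 0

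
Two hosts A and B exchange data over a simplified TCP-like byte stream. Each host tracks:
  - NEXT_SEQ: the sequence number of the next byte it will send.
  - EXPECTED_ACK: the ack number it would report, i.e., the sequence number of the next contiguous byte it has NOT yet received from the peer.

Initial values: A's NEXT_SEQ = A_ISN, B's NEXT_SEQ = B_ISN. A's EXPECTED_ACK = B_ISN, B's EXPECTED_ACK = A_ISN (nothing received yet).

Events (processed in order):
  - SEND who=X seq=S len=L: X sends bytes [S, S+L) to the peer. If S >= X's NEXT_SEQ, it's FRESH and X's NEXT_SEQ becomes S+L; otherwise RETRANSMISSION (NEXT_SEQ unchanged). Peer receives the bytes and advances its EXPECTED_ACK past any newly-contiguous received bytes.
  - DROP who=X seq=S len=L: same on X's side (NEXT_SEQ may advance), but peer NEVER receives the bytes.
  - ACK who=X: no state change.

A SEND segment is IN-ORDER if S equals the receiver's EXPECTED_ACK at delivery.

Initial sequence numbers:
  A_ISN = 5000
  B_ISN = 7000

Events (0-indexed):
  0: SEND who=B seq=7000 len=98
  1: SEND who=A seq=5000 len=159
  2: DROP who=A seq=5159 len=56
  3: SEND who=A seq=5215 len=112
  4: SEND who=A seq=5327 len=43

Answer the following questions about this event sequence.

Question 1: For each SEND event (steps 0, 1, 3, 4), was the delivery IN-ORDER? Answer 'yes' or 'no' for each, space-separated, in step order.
Step 0: SEND seq=7000 -> in-order
Step 1: SEND seq=5000 -> in-order
Step 3: SEND seq=5215 -> out-of-order
Step 4: SEND seq=5327 -> out-of-order

Answer: yes yes no no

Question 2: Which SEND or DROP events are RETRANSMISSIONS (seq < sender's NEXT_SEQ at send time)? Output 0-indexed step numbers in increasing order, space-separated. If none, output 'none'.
Step 0: SEND seq=7000 -> fresh
Step 1: SEND seq=5000 -> fresh
Step 2: DROP seq=5159 -> fresh
Step 3: SEND seq=5215 -> fresh
Step 4: SEND seq=5327 -> fresh

Answer: none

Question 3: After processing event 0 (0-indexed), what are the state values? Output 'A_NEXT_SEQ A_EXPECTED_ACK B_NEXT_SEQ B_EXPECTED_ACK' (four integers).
After event 0: A_seq=5000 A_ack=7098 B_seq=7098 B_ack=5000

5000 7098 7098 5000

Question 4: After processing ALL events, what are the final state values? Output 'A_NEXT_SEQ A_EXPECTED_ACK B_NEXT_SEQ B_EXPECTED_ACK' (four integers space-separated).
After event 0: A_seq=5000 A_ack=7098 B_seq=7098 B_ack=5000
After event 1: A_seq=5159 A_ack=7098 B_seq=7098 B_ack=5159
After event 2: A_seq=5215 A_ack=7098 B_seq=7098 B_ack=5159
After event 3: A_seq=5327 A_ack=7098 B_seq=7098 B_ack=5159
After event 4: A_seq=5370 A_ack=7098 B_seq=7098 B_ack=5159

Answer: 5370 7098 7098 5159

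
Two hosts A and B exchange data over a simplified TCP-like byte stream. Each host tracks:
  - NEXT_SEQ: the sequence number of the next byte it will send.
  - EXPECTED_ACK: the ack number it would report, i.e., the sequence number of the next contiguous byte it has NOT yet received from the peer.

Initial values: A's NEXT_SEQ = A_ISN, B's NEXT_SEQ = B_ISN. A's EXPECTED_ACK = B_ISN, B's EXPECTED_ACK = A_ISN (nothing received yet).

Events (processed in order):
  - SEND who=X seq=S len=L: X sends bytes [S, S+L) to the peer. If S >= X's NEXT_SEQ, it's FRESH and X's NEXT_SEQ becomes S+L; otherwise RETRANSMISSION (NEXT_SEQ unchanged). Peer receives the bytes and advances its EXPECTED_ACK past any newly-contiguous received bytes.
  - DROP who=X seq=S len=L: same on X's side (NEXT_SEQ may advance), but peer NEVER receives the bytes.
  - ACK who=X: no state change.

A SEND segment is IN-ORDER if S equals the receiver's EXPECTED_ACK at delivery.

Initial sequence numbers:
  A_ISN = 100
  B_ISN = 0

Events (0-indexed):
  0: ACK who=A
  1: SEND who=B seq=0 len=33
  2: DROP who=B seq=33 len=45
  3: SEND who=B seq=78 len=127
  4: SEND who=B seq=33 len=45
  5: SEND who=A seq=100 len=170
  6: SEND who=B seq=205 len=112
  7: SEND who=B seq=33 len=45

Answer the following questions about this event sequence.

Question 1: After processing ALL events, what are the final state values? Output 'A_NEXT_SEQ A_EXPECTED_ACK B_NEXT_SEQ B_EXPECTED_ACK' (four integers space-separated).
After event 0: A_seq=100 A_ack=0 B_seq=0 B_ack=100
After event 1: A_seq=100 A_ack=33 B_seq=33 B_ack=100
After event 2: A_seq=100 A_ack=33 B_seq=78 B_ack=100
After event 3: A_seq=100 A_ack=33 B_seq=205 B_ack=100
After event 4: A_seq=100 A_ack=205 B_seq=205 B_ack=100
After event 5: A_seq=270 A_ack=205 B_seq=205 B_ack=270
After event 6: A_seq=270 A_ack=317 B_seq=317 B_ack=270
After event 7: A_seq=270 A_ack=317 B_seq=317 B_ack=270

Answer: 270 317 317 270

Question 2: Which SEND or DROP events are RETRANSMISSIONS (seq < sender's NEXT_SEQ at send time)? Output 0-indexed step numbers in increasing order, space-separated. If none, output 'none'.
Answer: 4 7

Derivation:
Step 1: SEND seq=0 -> fresh
Step 2: DROP seq=33 -> fresh
Step 3: SEND seq=78 -> fresh
Step 4: SEND seq=33 -> retransmit
Step 5: SEND seq=100 -> fresh
Step 6: SEND seq=205 -> fresh
Step 7: SEND seq=33 -> retransmit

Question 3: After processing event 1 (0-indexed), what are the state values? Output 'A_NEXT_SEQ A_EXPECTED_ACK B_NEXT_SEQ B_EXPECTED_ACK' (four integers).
After event 0: A_seq=100 A_ack=0 B_seq=0 B_ack=100
After event 1: A_seq=100 A_ack=33 B_seq=33 B_ack=100

100 33 33 100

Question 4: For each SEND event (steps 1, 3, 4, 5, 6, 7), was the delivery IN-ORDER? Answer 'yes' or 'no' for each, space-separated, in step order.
Step 1: SEND seq=0 -> in-order
Step 3: SEND seq=78 -> out-of-order
Step 4: SEND seq=33 -> in-order
Step 5: SEND seq=100 -> in-order
Step 6: SEND seq=205 -> in-order
Step 7: SEND seq=33 -> out-of-order

Answer: yes no yes yes yes no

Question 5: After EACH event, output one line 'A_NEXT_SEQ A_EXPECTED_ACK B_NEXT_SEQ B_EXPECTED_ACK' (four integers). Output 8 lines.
100 0 0 100
100 33 33 100
100 33 78 100
100 33 205 100
100 205 205 100
270 205 205 270
270 317 317 270
270 317 317 270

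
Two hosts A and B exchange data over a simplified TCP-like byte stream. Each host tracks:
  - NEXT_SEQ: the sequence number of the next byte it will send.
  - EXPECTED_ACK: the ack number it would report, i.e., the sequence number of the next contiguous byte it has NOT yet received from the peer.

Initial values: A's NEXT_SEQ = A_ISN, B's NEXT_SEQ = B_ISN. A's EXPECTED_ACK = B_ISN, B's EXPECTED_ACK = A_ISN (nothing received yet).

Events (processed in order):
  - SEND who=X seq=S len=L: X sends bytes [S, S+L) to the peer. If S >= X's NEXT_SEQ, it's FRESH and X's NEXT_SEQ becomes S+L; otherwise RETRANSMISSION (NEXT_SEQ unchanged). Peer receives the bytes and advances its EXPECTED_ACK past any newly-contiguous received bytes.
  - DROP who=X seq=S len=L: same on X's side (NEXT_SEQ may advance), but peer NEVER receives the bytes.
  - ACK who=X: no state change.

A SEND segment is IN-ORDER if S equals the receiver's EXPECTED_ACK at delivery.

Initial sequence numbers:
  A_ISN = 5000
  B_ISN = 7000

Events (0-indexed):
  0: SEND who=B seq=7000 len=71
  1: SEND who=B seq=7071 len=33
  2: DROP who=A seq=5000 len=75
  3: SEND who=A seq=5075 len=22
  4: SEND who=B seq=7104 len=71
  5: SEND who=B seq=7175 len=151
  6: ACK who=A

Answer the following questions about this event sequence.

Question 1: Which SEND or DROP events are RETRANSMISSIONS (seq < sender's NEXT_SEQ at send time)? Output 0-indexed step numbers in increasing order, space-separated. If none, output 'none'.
Answer: none

Derivation:
Step 0: SEND seq=7000 -> fresh
Step 1: SEND seq=7071 -> fresh
Step 2: DROP seq=5000 -> fresh
Step 3: SEND seq=5075 -> fresh
Step 4: SEND seq=7104 -> fresh
Step 5: SEND seq=7175 -> fresh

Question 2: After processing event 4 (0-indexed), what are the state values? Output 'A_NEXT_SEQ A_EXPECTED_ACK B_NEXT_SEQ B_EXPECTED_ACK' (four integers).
After event 0: A_seq=5000 A_ack=7071 B_seq=7071 B_ack=5000
After event 1: A_seq=5000 A_ack=7104 B_seq=7104 B_ack=5000
After event 2: A_seq=5075 A_ack=7104 B_seq=7104 B_ack=5000
After event 3: A_seq=5097 A_ack=7104 B_seq=7104 B_ack=5000
After event 4: A_seq=5097 A_ack=7175 B_seq=7175 B_ack=5000

5097 7175 7175 5000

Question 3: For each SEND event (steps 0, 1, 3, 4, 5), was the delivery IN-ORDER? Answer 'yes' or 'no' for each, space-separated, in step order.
Step 0: SEND seq=7000 -> in-order
Step 1: SEND seq=7071 -> in-order
Step 3: SEND seq=5075 -> out-of-order
Step 4: SEND seq=7104 -> in-order
Step 5: SEND seq=7175 -> in-order

Answer: yes yes no yes yes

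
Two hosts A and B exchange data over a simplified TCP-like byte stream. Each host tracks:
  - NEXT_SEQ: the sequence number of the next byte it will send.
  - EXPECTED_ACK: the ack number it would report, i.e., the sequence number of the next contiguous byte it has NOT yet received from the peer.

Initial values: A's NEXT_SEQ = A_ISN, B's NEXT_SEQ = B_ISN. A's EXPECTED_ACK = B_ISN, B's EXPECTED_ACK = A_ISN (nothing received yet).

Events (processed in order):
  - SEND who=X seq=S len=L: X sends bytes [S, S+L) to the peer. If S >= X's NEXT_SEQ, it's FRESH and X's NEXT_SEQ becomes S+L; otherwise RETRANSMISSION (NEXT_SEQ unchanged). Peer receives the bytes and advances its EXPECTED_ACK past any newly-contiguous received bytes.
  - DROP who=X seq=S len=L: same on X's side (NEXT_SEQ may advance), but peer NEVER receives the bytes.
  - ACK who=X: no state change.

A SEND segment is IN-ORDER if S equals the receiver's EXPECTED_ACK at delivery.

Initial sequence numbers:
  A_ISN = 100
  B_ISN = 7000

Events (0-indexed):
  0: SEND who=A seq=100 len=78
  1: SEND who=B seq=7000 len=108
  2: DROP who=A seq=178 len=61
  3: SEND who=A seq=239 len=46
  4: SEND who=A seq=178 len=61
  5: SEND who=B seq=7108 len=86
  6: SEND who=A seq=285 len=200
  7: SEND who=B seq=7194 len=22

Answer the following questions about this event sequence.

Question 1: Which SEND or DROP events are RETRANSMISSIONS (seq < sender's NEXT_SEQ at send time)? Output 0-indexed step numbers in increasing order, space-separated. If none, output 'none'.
Answer: 4

Derivation:
Step 0: SEND seq=100 -> fresh
Step 1: SEND seq=7000 -> fresh
Step 2: DROP seq=178 -> fresh
Step 3: SEND seq=239 -> fresh
Step 4: SEND seq=178 -> retransmit
Step 5: SEND seq=7108 -> fresh
Step 6: SEND seq=285 -> fresh
Step 7: SEND seq=7194 -> fresh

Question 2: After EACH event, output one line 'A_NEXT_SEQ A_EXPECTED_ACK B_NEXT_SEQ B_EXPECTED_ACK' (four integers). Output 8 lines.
178 7000 7000 178
178 7108 7108 178
239 7108 7108 178
285 7108 7108 178
285 7108 7108 285
285 7194 7194 285
485 7194 7194 485
485 7216 7216 485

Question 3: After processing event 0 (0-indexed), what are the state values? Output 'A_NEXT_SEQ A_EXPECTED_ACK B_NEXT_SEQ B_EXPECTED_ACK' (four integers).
After event 0: A_seq=178 A_ack=7000 B_seq=7000 B_ack=178

178 7000 7000 178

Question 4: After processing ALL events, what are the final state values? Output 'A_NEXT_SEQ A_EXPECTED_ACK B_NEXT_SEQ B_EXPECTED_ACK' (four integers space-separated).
Answer: 485 7216 7216 485

Derivation:
After event 0: A_seq=178 A_ack=7000 B_seq=7000 B_ack=178
After event 1: A_seq=178 A_ack=7108 B_seq=7108 B_ack=178
After event 2: A_seq=239 A_ack=7108 B_seq=7108 B_ack=178
After event 3: A_seq=285 A_ack=7108 B_seq=7108 B_ack=178
After event 4: A_seq=285 A_ack=7108 B_seq=7108 B_ack=285
After event 5: A_seq=285 A_ack=7194 B_seq=7194 B_ack=285
After event 6: A_seq=485 A_ack=7194 B_seq=7194 B_ack=485
After event 7: A_seq=485 A_ack=7216 B_seq=7216 B_ack=485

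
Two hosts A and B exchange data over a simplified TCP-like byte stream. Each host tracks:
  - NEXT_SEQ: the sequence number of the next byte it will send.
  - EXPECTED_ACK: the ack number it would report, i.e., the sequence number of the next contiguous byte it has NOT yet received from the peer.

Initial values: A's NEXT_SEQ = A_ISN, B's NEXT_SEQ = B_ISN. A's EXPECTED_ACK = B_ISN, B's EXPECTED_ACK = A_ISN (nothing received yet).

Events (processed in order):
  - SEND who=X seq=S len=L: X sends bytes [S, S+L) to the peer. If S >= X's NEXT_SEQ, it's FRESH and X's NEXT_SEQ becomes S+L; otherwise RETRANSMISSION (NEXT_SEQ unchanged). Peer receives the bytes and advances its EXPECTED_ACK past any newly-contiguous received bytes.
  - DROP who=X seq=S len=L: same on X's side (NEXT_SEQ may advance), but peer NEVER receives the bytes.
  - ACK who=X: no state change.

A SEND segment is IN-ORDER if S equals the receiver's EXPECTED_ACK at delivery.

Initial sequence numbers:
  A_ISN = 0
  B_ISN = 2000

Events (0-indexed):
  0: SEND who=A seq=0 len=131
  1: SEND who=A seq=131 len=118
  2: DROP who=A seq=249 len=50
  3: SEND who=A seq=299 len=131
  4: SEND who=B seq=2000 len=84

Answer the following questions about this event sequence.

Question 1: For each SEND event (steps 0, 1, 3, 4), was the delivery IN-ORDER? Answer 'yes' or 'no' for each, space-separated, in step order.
Answer: yes yes no yes

Derivation:
Step 0: SEND seq=0 -> in-order
Step 1: SEND seq=131 -> in-order
Step 3: SEND seq=299 -> out-of-order
Step 4: SEND seq=2000 -> in-order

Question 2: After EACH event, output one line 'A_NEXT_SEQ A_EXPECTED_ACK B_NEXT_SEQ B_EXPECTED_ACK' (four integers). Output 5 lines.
131 2000 2000 131
249 2000 2000 249
299 2000 2000 249
430 2000 2000 249
430 2084 2084 249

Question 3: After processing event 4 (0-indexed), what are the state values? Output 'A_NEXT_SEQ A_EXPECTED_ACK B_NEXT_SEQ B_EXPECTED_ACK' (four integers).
After event 0: A_seq=131 A_ack=2000 B_seq=2000 B_ack=131
After event 1: A_seq=249 A_ack=2000 B_seq=2000 B_ack=249
After event 2: A_seq=299 A_ack=2000 B_seq=2000 B_ack=249
After event 3: A_seq=430 A_ack=2000 B_seq=2000 B_ack=249
After event 4: A_seq=430 A_ack=2084 B_seq=2084 B_ack=249

430 2084 2084 249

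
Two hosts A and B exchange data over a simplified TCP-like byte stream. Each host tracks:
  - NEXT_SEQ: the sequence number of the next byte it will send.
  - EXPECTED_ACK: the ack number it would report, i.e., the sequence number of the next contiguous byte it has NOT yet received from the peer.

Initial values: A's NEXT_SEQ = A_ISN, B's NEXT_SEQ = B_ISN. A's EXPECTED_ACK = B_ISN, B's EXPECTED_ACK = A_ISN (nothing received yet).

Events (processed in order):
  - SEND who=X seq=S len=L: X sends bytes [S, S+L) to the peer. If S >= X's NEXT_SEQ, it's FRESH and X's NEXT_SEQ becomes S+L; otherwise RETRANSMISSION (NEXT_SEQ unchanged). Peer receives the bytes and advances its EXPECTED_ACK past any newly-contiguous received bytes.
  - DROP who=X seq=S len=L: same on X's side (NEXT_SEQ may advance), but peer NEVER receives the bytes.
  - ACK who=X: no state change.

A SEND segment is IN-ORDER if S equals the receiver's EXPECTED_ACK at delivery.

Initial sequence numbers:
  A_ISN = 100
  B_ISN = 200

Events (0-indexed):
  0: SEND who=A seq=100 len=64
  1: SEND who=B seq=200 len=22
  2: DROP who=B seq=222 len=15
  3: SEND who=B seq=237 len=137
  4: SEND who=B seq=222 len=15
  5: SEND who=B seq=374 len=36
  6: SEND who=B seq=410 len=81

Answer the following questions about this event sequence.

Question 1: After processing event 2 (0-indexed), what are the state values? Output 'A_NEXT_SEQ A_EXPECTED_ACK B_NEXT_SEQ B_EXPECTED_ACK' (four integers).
After event 0: A_seq=164 A_ack=200 B_seq=200 B_ack=164
After event 1: A_seq=164 A_ack=222 B_seq=222 B_ack=164
After event 2: A_seq=164 A_ack=222 B_seq=237 B_ack=164

164 222 237 164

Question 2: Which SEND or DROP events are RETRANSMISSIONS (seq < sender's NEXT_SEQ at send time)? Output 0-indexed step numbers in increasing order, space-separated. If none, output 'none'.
Answer: 4

Derivation:
Step 0: SEND seq=100 -> fresh
Step 1: SEND seq=200 -> fresh
Step 2: DROP seq=222 -> fresh
Step 3: SEND seq=237 -> fresh
Step 4: SEND seq=222 -> retransmit
Step 5: SEND seq=374 -> fresh
Step 6: SEND seq=410 -> fresh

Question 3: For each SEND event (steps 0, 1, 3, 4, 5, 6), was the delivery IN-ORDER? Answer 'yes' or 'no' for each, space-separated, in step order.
Step 0: SEND seq=100 -> in-order
Step 1: SEND seq=200 -> in-order
Step 3: SEND seq=237 -> out-of-order
Step 4: SEND seq=222 -> in-order
Step 5: SEND seq=374 -> in-order
Step 6: SEND seq=410 -> in-order

Answer: yes yes no yes yes yes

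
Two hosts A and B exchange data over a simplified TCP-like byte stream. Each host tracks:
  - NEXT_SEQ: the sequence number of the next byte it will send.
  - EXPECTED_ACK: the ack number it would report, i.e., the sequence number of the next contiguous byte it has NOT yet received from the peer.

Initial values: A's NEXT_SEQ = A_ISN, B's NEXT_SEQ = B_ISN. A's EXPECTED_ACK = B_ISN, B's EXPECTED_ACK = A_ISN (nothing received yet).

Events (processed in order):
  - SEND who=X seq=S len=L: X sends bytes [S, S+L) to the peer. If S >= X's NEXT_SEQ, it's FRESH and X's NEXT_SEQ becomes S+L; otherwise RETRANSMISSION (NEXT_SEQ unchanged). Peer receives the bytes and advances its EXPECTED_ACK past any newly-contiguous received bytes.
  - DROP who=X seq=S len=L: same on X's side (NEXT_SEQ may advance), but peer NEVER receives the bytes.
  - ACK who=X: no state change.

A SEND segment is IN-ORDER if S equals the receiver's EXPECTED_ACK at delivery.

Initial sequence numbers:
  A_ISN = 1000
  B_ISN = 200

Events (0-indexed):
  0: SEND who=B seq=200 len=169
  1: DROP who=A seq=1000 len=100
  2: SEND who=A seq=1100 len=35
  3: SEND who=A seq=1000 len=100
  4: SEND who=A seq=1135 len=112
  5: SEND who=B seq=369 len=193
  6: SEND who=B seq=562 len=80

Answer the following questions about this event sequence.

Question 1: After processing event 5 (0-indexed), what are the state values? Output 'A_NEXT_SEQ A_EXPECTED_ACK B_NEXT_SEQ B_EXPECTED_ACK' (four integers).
After event 0: A_seq=1000 A_ack=369 B_seq=369 B_ack=1000
After event 1: A_seq=1100 A_ack=369 B_seq=369 B_ack=1000
After event 2: A_seq=1135 A_ack=369 B_seq=369 B_ack=1000
After event 3: A_seq=1135 A_ack=369 B_seq=369 B_ack=1135
After event 4: A_seq=1247 A_ack=369 B_seq=369 B_ack=1247
After event 5: A_seq=1247 A_ack=562 B_seq=562 B_ack=1247

1247 562 562 1247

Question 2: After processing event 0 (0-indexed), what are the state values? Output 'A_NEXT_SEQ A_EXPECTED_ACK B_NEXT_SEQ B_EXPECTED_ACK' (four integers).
After event 0: A_seq=1000 A_ack=369 B_seq=369 B_ack=1000

1000 369 369 1000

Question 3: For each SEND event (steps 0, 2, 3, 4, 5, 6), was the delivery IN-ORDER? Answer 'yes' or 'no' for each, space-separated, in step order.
Answer: yes no yes yes yes yes

Derivation:
Step 0: SEND seq=200 -> in-order
Step 2: SEND seq=1100 -> out-of-order
Step 3: SEND seq=1000 -> in-order
Step 4: SEND seq=1135 -> in-order
Step 5: SEND seq=369 -> in-order
Step 6: SEND seq=562 -> in-order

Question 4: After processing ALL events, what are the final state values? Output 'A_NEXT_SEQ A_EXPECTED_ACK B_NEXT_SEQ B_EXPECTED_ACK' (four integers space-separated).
Answer: 1247 642 642 1247

Derivation:
After event 0: A_seq=1000 A_ack=369 B_seq=369 B_ack=1000
After event 1: A_seq=1100 A_ack=369 B_seq=369 B_ack=1000
After event 2: A_seq=1135 A_ack=369 B_seq=369 B_ack=1000
After event 3: A_seq=1135 A_ack=369 B_seq=369 B_ack=1135
After event 4: A_seq=1247 A_ack=369 B_seq=369 B_ack=1247
After event 5: A_seq=1247 A_ack=562 B_seq=562 B_ack=1247
After event 6: A_seq=1247 A_ack=642 B_seq=642 B_ack=1247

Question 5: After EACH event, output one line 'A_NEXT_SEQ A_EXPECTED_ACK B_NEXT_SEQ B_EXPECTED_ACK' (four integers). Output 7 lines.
1000 369 369 1000
1100 369 369 1000
1135 369 369 1000
1135 369 369 1135
1247 369 369 1247
1247 562 562 1247
1247 642 642 1247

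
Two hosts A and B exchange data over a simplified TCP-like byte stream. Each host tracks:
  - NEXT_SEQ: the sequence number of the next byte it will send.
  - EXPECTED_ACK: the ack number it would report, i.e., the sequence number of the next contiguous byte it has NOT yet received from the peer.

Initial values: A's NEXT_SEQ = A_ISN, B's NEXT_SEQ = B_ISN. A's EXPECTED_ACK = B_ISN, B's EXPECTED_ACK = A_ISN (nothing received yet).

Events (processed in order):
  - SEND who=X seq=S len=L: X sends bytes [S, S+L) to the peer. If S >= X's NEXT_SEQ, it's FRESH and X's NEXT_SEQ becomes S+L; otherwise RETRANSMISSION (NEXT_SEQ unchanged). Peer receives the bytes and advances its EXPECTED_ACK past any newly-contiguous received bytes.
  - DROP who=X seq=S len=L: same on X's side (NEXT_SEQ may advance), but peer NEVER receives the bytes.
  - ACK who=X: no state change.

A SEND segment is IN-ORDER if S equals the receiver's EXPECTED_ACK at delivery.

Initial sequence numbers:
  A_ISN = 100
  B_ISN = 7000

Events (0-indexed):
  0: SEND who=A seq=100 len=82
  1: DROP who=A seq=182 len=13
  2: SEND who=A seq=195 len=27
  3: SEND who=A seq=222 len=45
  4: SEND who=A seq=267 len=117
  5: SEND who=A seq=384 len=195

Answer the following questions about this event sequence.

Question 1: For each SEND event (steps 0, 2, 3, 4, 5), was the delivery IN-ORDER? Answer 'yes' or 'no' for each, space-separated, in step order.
Step 0: SEND seq=100 -> in-order
Step 2: SEND seq=195 -> out-of-order
Step 3: SEND seq=222 -> out-of-order
Step 4: SEND seq=267 -> out-of-order
Step 5: SEND seq=384 -> out-of-order

Answer: yes no no no no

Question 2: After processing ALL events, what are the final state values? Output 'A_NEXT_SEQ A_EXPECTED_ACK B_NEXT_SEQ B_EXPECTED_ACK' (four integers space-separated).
After event 0: A_seq=182 A_ack=7000 B_seq=7000 B_ack=182
After event 1: A_seq=195 A_ack=7000 B_seq=7000 B_ack=182
After event 2: A_seq=222 A_ack=7000 B_seq=7000 B_ack=182
After event 3: A_seq=267 A_ack=7000 B_seq=7000 B_ack=182
After event 4: A_seq=384 A_ack=7000 B_seq=7000 B_ack=182
After event 5: A_seq=579 A_ack=7000 B_seq=7000 B_ack=182

Answer: 579 7000 7000 182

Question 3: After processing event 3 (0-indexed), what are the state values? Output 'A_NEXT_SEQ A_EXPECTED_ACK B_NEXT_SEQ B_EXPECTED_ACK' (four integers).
After event 0: A_seq=182 A_ack=7000 B_seq=7000 B_ack=182
After event 1: A_seq=195 A_ack=7000 B_seq=7000 B_ack=182
After event 2: A_seq=222 A_ack=7000 B_seq=7000 B_ack=182
After event 3: A_seq=267 A_ack=7000 B_seq=7000 B_ack=182

267 7000 7000 182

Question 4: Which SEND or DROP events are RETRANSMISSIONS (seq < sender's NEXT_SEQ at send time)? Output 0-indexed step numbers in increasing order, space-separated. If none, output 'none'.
Answer: none

Derivation:
Step 0: SEND seq=100 -> fresh
Step 1: DROP seq=182 -> fresh
Step 2: SEND seq=195 -> fresh
Step 3: SEND seq=222 -> fresh
Step 4: SEND seq=267 -> fresh
Step 5: SEND seq=384 -> fresh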